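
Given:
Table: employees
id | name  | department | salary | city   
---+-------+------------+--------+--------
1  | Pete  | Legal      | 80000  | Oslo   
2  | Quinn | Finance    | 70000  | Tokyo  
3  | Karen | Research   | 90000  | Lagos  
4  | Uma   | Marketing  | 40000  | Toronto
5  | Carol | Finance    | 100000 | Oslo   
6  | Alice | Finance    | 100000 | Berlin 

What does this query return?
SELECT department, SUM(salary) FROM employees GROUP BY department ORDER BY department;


Summing salary within each department:
  Finance: 70000 + 100000 + 100000 = 270000
  Legal: 80000 = 80000
  Marketing: 40000 = 40000
  Research: 90000 = 90000


4 groups:
Finance, 270000
Legal, 80000
Marketing, 40000
Research, 90000


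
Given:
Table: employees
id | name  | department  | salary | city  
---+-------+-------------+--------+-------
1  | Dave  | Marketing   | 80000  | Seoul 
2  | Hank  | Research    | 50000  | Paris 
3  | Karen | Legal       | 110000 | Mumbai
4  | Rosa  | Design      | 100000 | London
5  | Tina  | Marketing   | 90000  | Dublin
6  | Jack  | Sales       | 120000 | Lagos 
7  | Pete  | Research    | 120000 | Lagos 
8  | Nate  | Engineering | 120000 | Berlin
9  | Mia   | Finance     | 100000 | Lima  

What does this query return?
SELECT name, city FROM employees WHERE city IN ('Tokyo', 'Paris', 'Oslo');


Filtering: city IN ('Tokyo', 'Paris', 'Oslo')
Matching: 1 rows

1 rows:
Hank, Paris


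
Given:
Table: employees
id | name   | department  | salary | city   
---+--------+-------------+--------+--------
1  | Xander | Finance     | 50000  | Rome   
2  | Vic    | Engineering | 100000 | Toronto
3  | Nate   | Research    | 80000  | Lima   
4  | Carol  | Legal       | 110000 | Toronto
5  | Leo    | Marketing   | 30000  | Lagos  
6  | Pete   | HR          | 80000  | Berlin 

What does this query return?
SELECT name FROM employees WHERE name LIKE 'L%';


LIKE 'L%' matches names starting with 'L'
Matching: 1

1 rows:
Leo


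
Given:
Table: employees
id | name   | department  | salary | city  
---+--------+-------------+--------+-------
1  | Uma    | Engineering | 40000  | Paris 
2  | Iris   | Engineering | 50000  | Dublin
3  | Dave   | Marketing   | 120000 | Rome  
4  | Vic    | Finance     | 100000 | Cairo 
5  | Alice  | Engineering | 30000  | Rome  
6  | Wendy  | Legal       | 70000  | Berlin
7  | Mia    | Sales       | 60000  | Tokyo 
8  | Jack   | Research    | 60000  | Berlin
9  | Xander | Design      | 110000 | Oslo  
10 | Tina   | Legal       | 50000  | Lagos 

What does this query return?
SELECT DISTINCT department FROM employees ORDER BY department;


All 'department' values (row order): Engineering, Engineering, Marketing, Finance, Engineering, Legal, Sales, Research, Design, Legal
Removing duplicates leaves 7 unique value(s).

7 values:
Design
Engineering
Finance
Legal
Marketing
Research
Sales


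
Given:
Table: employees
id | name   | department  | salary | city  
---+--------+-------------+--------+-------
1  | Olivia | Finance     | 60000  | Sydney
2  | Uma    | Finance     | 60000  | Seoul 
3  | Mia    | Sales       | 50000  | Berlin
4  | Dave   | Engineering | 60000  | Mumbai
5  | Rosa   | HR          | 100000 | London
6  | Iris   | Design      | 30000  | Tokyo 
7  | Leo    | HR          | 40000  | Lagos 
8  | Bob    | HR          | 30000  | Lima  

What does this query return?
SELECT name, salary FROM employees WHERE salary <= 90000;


Filtering: salary <= 90000
Matching: 7 rows

7 rows:
Olivia, 60000
Uma, 60000
Mia, 50000
Dave, 60000
Iris, 30000
Leo, 40000
Bob, 30000


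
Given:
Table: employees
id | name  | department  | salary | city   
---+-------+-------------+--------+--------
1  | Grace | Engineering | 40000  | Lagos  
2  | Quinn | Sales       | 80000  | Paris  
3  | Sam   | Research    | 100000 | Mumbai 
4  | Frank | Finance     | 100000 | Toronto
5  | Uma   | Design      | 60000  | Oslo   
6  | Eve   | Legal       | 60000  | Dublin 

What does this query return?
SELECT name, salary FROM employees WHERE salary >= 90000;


Filtering: salary >= 90000
Matching: 2 rows

2 rows:
Sam, 100000
Frank, 100000


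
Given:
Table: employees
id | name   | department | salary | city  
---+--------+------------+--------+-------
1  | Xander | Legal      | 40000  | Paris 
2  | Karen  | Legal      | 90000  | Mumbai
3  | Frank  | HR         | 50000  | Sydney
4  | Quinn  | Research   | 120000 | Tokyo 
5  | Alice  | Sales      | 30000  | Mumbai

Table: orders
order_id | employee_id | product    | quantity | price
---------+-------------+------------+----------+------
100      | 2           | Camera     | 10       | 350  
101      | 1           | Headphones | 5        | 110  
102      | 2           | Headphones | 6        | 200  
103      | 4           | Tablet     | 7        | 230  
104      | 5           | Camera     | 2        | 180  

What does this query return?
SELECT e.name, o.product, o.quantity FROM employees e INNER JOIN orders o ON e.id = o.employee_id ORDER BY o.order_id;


Joining employees.id = orders.employee_id:
  employee Karen (id=2) -> order Camera
  employee Xander (id=1) -> order Headphones
  employee Karen (id=2) -> order Headphones
  employee Quinn (id=4) -> order Tablet
  employee Alice (id=5) -> order Camera


5 rows:
Karen, Camera, 10
Xander, Headphones, 5
Karen, Headphones, 6
Quinn, Tablet, 7
Alice, Camera, 2


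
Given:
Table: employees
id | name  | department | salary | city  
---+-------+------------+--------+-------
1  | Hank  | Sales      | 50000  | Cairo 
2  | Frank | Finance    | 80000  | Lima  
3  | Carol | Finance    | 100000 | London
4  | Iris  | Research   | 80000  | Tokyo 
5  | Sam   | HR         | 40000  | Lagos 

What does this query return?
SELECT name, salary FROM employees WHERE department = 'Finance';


Filtering: department = 'Finance'
Matching rows: 2

2 rows:
Frank, 80000
Carol, 100000


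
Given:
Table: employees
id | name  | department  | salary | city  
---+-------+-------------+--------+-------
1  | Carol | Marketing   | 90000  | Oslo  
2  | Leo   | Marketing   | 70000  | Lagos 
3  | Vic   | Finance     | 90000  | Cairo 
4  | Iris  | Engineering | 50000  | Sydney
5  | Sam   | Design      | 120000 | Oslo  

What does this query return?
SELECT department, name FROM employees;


Projecting columns: department, name

5 rows:
Marketing, Carol
Marketing, Leo
Finance, Vic
Engineering, Iris
Design, Sam


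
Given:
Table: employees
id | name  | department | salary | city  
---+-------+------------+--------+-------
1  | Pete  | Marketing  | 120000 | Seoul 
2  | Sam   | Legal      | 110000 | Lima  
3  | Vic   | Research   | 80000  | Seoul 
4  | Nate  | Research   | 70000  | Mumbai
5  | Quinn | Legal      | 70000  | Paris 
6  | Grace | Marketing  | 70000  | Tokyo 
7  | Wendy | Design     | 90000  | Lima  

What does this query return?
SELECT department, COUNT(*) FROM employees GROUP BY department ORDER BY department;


Assigning each row to its department group:
  Pete -> Marketing
  Sam -> Legal
  Vic -> Research
  Nate -> Research
  Quinn -> Legal
  Grace -> Marketing
  Wendy -> Design


4 groups:
Design, 1
Legal, 2
Marketing, 2
Research, 2


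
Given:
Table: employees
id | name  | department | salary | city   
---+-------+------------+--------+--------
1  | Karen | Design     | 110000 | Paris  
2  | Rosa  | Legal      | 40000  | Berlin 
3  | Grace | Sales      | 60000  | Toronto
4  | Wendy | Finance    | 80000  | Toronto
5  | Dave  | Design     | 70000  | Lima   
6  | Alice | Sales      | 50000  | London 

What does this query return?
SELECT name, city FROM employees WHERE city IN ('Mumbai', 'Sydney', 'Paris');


Filtering: city IN ('Mumbai', 'Sydney', 'Paris')
Matching: 1 rows

1 rows:
Karen, Paris


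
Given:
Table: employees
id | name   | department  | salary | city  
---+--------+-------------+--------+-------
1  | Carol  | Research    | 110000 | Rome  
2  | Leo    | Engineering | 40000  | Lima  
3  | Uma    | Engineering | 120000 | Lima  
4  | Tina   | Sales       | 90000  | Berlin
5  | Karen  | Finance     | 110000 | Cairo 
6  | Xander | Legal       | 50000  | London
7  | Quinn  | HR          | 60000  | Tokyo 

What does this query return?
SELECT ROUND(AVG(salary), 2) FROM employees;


SUM(salary) = 580000
COUNT = 7
ROUND(AVG, 2) = ROUND(580000 / 7, 2) = 82857.14

82857.14


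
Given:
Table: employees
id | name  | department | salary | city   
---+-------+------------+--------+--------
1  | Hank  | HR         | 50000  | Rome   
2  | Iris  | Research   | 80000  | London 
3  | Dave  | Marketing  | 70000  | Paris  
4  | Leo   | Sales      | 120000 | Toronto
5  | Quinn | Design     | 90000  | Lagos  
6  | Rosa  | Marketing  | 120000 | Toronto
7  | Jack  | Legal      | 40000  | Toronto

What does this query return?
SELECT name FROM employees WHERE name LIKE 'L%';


LIKE 'L%' matches names starting with 'L'
Matching: 1

1 rows:
Leo


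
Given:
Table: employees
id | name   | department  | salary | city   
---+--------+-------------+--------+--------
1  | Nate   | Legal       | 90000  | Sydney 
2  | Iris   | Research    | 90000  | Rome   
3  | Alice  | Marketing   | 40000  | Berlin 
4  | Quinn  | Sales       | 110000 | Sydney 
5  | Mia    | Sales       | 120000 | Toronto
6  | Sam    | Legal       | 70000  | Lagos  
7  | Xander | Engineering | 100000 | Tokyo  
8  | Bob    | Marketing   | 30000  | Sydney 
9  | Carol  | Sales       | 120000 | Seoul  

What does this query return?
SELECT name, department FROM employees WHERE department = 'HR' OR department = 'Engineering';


Filtering: department = 'HR' OR 'Engineering'
Matching: 1 rows

1 rows:
Xander, Engineering


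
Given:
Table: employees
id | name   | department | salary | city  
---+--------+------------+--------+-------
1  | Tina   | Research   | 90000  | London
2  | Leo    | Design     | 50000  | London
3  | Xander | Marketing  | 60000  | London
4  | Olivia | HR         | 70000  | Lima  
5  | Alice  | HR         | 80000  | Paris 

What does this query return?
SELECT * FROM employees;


SELECT * returns all 5 rows with all columns

5 rows:
1, Tina, Research, 90000, London
2, Leo, Design, 50000, London
3, Xander, Marketing, 60000, London
4, Olivia, HR, 70000, Lima
5, Alice, HR, 80000, Paris


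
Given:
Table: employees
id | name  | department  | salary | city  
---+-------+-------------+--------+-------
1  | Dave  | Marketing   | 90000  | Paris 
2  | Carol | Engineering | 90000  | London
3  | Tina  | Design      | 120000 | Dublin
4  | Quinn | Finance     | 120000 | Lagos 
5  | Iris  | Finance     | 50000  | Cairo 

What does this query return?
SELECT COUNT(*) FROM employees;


COUNT(*) counts all rows

5


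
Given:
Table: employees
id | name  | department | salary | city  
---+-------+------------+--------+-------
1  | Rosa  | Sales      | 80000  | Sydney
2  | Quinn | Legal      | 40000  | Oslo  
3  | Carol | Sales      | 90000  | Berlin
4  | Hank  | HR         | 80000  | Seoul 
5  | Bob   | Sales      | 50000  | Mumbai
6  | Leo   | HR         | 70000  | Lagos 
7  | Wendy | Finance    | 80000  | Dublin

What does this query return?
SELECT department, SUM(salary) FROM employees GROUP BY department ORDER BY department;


Summing salary within each department:
  Finance: 80000 = 80000
  HR: 80000 + 70000 = 150000
  Legal: 40000 = 40000
  Sales: 80000 + 90000 + 50000 = 220000


4 groups:
Finance, 80000
HR, 150000
Legal, 40000
Sales, 220000


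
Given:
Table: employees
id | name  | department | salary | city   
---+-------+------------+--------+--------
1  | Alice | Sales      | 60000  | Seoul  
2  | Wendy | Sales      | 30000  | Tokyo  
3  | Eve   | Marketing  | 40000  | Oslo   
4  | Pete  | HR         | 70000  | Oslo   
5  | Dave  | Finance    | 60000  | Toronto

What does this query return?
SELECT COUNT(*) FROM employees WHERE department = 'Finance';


Counting rows where department = 'Finance'
  Dave -> MATCH


1


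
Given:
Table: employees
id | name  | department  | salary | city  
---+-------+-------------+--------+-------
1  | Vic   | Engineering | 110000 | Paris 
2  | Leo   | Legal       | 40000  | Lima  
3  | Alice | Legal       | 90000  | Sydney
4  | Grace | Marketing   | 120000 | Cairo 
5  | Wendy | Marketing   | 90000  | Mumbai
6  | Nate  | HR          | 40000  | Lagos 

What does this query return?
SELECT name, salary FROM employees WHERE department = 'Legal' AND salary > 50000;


Filtering: department = 'Legal' AND salary > 50000
Matching: 1 rows

1 rows:
Alice, 90000


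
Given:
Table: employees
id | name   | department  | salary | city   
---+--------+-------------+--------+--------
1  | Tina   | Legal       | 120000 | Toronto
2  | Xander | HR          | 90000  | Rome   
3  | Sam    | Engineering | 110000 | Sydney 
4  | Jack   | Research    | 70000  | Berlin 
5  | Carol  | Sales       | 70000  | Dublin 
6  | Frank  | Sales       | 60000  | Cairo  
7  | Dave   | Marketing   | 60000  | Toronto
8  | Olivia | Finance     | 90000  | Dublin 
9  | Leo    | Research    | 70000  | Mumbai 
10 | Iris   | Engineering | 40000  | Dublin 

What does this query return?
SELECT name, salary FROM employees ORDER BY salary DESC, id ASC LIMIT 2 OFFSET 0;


Sort by salary DESC (id ASC tiebreak), then skip 0 and take 2
Rows 1 through 2

2 rows:
Tina, 120000
Sam, 110000


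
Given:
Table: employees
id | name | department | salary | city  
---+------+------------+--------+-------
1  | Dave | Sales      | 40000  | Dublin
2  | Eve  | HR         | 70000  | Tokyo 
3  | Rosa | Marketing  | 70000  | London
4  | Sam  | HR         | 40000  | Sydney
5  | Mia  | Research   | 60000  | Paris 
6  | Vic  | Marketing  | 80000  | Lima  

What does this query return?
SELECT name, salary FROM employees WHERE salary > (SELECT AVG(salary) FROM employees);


Subquery: AVG(salary) = 60000.0
Filtering: salary > 60000.0
  Eve (70000) -> MATCH
  Rosa (70000) -> MATCH
  Vic (80000) -> MATCH


3 rows:
Eve, 70000
Rosa, 70000
Vic, 80000


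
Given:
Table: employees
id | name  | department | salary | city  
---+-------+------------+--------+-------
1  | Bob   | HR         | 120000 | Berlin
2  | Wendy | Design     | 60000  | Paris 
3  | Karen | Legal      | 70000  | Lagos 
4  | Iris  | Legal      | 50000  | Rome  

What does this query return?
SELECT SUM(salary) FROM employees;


SUM(salary) = 120000 + 60000 + 70000 + 50000 = 300000

300000


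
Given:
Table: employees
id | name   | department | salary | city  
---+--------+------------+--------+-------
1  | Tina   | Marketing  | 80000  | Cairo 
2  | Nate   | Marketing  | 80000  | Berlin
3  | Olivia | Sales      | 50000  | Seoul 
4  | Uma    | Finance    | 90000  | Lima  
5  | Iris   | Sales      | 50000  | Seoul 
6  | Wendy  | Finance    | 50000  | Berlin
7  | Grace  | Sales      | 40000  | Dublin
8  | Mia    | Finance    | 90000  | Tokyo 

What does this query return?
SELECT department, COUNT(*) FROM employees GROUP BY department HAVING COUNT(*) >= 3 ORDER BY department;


Groups with count >= 3:
  Finance: 3 -> PASS
  Sales: 3 -> PASS
  Marketing: 2 -> filtered out


2 groups:
Finance, 3
Sales, 3


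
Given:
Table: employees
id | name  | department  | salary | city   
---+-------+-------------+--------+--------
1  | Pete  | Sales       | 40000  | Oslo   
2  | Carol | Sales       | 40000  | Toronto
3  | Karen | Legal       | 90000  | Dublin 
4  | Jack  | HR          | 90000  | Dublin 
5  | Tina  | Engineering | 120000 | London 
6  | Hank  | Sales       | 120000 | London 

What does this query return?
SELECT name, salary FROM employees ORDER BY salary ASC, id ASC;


Sorting by salary ASC, then id ASC for ties

6 rows:
Pete, 40000
Carol, 40000
Karen, 90000
Jack, 90000
Tina, 120000
Hank, 120000


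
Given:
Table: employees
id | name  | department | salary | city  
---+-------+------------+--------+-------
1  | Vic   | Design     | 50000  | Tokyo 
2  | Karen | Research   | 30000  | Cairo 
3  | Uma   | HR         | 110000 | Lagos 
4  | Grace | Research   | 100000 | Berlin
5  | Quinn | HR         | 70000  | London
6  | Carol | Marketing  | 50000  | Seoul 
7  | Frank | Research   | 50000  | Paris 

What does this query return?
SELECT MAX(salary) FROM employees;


Salaries: 50000, 30000, 110000, 100000, 70000, 50000, 50000
MAX = 110000

110000


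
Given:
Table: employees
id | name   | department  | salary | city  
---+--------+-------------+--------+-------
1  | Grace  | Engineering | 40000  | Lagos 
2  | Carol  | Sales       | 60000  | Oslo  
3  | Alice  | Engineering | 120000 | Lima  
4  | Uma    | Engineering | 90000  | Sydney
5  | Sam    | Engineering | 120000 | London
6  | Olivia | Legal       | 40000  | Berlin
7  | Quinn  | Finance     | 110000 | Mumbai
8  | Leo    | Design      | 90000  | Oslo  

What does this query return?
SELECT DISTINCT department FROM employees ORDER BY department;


All 'department' values (row order): Engineering, Sales, Engineering, Engineering, Engineering, Legal, Finance, Design
Removing duplicates leaves 5 unique value(s).

5 values:
Design
Engineering
Finance
Legal
Sales


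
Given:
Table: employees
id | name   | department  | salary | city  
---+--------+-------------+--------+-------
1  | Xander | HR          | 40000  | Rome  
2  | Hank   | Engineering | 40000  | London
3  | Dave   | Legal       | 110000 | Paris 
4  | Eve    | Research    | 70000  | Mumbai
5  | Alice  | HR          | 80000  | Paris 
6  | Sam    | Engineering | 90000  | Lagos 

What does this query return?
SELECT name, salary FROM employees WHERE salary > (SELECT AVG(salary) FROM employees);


Subquery: AVG(salary) = 71666.67
Filtering: salary > 71666.67
  Dave (110000) -> MATCH
  Alice (80000) -> MATCH
  Sam (90000) -> MATCH


3 rows:
Dave, 110000
Alice, 80000
Sam, 90000


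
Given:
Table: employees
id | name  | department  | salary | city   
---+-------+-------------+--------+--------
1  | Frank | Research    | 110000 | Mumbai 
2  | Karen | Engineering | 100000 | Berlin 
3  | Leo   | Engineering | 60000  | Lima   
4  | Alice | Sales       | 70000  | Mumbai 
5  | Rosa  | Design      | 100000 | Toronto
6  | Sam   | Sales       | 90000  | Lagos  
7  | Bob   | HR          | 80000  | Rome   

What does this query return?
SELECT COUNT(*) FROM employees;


COUNT(*) counts all rows

7


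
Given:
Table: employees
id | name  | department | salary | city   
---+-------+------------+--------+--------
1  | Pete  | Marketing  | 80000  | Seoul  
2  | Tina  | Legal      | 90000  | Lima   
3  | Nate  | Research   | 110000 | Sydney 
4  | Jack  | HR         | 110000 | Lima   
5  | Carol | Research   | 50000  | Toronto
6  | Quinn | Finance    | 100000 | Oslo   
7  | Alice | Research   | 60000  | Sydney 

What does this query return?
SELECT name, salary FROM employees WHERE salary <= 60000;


Filtering: salary <= 60000
Matching: 2 rows

2 rows:
Carol, 50000
Alice, 60000


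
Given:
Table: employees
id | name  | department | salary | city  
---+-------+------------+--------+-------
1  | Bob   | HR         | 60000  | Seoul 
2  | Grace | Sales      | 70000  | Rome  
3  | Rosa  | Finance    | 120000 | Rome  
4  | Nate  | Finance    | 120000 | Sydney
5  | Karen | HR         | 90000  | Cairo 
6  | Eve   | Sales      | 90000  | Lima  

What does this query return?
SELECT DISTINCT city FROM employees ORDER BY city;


All 'city' values (row order): Seoul, Rome, Rome, Sydney, Cairo, Lima
Removing duplicates leaves 5 unique value(s).

5 values:
Cairo
Lima
Rome
Seoul
Sydney


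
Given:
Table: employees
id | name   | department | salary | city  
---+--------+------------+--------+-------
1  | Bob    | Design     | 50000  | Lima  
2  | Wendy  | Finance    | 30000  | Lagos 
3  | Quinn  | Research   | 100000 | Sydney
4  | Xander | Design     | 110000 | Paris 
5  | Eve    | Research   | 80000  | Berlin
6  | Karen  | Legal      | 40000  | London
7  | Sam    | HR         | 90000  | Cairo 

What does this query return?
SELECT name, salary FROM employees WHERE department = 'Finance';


Filtering: department = 'Finance'
Matching rows: 1

1 rows:
Wendy, 30000


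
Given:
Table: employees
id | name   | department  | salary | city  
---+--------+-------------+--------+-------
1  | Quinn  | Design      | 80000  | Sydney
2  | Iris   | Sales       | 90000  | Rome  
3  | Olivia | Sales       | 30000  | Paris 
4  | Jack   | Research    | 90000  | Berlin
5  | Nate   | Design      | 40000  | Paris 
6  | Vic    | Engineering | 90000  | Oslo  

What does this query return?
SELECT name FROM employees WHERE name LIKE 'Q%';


LIKE 'Q%' matches names starting with 'Q'
Matching: 1

1 rows:
Quinn


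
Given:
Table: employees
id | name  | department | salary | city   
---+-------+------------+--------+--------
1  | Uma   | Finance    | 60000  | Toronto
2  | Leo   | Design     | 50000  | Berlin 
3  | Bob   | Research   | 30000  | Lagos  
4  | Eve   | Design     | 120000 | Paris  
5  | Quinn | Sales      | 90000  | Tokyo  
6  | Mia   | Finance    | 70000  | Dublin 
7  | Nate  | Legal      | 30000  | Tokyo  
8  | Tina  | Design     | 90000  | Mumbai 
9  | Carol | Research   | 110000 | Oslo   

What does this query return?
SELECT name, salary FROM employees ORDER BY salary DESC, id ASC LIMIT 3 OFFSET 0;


Sort by salary DESC (id ASC tiebreak), then skip 0 and take 3
Rows 1 through 3

3 rows:
Eve, 120000
Carol, 110000
Quinn, 90000


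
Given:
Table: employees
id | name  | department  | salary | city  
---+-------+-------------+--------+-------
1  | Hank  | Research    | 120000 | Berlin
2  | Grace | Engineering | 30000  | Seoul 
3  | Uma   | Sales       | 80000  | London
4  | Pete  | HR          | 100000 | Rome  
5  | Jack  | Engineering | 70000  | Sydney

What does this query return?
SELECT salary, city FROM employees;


Projecting columns: salary, city

5 rows:
120000, Berlin
30000, Seoul
80000, London
100000, Rome
70000, Sydney


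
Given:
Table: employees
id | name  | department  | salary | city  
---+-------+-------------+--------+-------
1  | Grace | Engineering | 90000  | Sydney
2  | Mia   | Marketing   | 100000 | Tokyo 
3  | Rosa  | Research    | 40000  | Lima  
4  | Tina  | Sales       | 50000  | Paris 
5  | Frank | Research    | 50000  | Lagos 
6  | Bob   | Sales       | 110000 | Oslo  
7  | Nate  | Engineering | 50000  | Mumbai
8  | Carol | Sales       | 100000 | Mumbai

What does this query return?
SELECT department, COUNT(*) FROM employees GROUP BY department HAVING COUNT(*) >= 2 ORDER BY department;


Groups with count >= 2:
  Engineering: 2 -> PASS
  Research: 2 -> PASS
  Sales: 3 -> PASS
  Marketing: 1 -> filtered out


3 groups:
Engineering, 2
Research, 2
Sales, 3


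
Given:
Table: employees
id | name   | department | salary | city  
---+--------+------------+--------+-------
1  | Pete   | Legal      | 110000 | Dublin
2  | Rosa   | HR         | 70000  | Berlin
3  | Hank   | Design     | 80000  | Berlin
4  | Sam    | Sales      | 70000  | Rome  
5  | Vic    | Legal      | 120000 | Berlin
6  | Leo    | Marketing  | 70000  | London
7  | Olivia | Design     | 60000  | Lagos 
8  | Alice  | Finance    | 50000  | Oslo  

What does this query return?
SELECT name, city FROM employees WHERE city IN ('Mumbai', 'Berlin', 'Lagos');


Filtering: city IN ('Mumbai', 'Berlin', 'Lagos')
Matching: 4 rows

4 rows:
Rosa, Berlin
Hank, Berlin
Vic, Berlin
Olivia, Lagos


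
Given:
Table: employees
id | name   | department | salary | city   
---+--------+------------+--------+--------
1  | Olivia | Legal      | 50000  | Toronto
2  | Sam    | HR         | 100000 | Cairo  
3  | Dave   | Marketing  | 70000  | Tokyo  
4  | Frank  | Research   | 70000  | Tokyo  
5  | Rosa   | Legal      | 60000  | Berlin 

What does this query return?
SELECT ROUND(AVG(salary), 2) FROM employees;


SUM(salary) = 350000
COUNT = 5
ROUND(AVG, 2) = ROUND(350000 / 5, 2) = 70000.0

70000.0


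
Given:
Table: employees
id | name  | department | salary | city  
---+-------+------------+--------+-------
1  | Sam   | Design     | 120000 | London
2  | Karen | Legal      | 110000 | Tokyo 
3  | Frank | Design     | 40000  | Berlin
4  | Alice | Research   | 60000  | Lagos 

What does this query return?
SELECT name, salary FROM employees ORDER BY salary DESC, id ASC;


Sorting by salary DESC, then id ASC for ties

4 rows:
Sam, 120000
Karen, 110000
Alice, 60000
Frank, 40000


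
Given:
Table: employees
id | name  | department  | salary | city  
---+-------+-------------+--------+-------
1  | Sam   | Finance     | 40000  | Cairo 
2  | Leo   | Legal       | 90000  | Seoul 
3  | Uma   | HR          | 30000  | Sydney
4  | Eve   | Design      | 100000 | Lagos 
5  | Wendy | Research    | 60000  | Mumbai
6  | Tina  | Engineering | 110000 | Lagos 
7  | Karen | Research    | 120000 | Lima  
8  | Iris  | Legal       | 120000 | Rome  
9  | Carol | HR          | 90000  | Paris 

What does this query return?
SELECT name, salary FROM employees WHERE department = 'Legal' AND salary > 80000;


Filtering: department = 'Legal' AND salary > 80000
Matching: 2 rows

2 rows:
Leo, 90000
Iris, 120000


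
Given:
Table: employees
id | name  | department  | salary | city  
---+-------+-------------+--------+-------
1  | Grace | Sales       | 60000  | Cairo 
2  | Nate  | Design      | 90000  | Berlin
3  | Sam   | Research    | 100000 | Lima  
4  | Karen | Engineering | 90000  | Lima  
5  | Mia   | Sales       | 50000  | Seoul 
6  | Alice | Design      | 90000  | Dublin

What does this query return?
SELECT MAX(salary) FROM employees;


Salaries: 60000, 90000, 100000, 90000, 50000, 90000
MAX = 100000

100000


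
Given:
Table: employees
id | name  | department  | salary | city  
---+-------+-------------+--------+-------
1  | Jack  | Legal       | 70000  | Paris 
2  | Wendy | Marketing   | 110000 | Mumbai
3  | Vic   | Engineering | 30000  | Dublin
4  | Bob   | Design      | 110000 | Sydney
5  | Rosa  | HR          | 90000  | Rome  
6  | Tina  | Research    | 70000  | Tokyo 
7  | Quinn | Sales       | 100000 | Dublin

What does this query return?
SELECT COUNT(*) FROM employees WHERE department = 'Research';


Counting rows where department = 'Research'
  Tina -> MATCH


1


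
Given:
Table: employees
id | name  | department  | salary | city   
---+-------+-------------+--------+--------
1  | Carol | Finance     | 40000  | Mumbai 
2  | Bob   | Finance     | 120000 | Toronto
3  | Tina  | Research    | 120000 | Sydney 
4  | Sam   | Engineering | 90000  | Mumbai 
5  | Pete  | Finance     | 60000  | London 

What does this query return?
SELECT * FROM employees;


SELECT * returns all 5 rows with all columns

5 rows:
1, Carol, Finance, 40000, Mumbai
2, Bob, Finance, 120000, Toronto
3, Tina, Research, 120000, Sydney
4, Sam, Engineering, 90000, Mumbai
5, Pete, Finance, 60000, London


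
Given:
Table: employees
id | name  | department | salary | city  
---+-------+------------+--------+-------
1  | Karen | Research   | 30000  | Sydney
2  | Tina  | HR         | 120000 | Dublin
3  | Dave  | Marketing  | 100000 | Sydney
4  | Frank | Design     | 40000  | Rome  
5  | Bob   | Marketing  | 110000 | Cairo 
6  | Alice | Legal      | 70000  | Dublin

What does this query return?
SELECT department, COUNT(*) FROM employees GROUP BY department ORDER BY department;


Assigning each row to its department group:
  Karen -> Research
  Tina -> HR
  Dave -> Marketing
  Frank -> Design
  Bob -> Marketing
  Alice -> Legal


5 groups:
Design, 1
HR, 1
Legal, 1
Marketing, 2
Research, 1


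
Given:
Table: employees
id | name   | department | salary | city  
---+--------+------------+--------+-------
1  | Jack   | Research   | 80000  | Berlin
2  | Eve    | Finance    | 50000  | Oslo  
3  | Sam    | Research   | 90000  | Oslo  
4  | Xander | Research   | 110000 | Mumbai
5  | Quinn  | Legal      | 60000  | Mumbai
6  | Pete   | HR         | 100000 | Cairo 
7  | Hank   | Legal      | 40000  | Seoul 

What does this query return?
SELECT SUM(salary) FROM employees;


SUM(salary) = 80000 + 50000 + 90000 + 110000 + 60000 + 100000 + 40000 = 530000

530000


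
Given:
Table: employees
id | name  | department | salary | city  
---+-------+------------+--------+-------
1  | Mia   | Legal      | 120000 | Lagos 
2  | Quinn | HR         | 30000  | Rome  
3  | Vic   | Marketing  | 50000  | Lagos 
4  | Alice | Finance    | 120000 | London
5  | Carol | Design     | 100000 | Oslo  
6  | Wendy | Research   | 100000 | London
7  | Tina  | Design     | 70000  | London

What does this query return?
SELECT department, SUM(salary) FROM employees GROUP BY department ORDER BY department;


Summing salary within each department:
  Design: 100000 + 70000 = 170000
  Finance: 120000 = 120000
  HR: 30000 = 30000
  Legal: 120000 = 120000
  Marketing: 50000 = 50000
  Research: 100000 = 100000


6 groups:
Design, 170000
Finance, 120000
HR, 30000
Legal, 120000
Marketing, 50000
Research, 100000


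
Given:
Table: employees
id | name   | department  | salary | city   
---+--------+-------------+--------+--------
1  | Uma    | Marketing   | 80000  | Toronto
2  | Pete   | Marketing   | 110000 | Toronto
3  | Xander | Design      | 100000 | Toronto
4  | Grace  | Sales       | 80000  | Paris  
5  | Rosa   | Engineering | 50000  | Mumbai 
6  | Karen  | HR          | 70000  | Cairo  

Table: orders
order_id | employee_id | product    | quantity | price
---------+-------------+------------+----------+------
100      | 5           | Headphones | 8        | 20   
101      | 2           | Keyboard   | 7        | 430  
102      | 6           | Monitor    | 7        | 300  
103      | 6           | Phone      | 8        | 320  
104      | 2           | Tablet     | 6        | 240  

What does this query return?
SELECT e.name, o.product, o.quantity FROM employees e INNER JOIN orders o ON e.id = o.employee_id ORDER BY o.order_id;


Joining employees.id = orders.employee_id:
  employee Rosa (id=5) -> order Headphones
  employee Pete (id=2) -> order Keyboard
  employee Karen (id=6) -> order Monitor
  employee Karen (id=6) -> order Phone
  employee Pete (id=2) -> order Tablet


5 rows:
Rosa, Headphones, 8
Pete, Keyboard, 7
Karen, Monitor, 7
Karen, Phone, 8
Pete, Tablet, 6


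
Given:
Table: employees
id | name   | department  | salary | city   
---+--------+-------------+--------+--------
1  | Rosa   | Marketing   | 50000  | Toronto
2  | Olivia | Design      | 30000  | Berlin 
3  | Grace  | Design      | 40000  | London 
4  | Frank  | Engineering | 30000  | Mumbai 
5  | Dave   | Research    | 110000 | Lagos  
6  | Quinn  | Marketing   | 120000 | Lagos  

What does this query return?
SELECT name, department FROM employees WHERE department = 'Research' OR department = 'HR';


Filtering: department = 'Research' OR 'HR'
Matching: 1 rows

1 rows:
Dave, Research


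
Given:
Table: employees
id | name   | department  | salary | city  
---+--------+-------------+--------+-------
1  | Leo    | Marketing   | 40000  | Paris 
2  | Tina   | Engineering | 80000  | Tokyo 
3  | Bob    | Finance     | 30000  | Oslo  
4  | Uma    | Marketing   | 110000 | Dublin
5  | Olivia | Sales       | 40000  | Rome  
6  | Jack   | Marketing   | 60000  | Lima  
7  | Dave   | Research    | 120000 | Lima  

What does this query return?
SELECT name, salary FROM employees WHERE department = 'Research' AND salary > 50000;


Filtering: department = 'Research' AND salary > 50000
Matching: 1 rows

1 rows:
Dave, 120000


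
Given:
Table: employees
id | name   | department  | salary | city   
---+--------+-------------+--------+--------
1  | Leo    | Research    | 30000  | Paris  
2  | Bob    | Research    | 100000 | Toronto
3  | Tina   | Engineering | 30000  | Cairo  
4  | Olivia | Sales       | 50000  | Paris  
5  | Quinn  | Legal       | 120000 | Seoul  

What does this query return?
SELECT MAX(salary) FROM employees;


Salaries: 30000, 100000, 30000, 50000, 120000
MAX = 120000

120000


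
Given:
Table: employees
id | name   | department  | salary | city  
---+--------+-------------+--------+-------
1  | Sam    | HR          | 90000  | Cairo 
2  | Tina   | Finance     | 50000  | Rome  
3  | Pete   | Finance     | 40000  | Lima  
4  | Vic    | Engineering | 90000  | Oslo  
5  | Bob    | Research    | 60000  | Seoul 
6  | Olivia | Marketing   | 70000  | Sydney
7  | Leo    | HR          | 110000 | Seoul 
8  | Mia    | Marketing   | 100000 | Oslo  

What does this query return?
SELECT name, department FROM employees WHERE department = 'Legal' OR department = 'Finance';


Filtering: department = 'Legal' OR 'Finance'
Matching: 2 rows

2 rows:
Tina, Finance
Pete, Finance


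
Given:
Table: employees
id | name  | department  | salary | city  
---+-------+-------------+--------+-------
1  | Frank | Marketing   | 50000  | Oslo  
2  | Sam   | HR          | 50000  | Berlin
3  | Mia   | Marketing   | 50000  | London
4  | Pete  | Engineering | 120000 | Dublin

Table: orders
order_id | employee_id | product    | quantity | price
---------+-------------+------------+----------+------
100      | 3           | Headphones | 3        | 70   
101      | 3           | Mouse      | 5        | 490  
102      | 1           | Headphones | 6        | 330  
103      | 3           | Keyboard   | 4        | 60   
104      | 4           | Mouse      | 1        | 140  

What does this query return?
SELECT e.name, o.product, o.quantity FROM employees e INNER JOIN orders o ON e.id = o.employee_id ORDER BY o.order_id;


Joining employees.id = orders.employee_id:
  employee Mia (id=3) -> order Headphones
  employee Mia (id=3) -> order Mouse
  employee Frank (id=1) -> order Headphones
  employee Mia (id=3) -> order Keyboard
  employee Pete (id=4) -> order Mouse


5 rows:
Mia, Headphones, 3
Mia, Mouse, 5
Frank, Headphones, 6
Mia, Keyboard, 4
Pete, Mouse, 1


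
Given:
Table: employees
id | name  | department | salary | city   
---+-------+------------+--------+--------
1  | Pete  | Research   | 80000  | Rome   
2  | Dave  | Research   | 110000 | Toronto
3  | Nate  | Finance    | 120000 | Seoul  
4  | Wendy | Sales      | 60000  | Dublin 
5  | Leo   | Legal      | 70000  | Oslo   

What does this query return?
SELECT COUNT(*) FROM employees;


COUNT(*) counts all rows

5


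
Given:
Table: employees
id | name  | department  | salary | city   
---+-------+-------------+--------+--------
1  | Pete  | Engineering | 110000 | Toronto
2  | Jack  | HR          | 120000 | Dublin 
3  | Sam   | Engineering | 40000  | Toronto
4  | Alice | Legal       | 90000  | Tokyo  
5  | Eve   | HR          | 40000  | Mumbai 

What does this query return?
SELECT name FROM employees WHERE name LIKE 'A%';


LIKE 'A%' matches names starting with 'A'
Matching: 1

1 rows:
Alice


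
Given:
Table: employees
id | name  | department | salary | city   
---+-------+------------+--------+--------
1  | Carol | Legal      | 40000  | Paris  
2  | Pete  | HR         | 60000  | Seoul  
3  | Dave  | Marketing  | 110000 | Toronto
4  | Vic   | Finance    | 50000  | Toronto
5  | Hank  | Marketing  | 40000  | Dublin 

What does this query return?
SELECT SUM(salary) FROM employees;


SUM(salary) = 40000 + 60000 + 110000 + 50000 + 40000 = 300000

300000


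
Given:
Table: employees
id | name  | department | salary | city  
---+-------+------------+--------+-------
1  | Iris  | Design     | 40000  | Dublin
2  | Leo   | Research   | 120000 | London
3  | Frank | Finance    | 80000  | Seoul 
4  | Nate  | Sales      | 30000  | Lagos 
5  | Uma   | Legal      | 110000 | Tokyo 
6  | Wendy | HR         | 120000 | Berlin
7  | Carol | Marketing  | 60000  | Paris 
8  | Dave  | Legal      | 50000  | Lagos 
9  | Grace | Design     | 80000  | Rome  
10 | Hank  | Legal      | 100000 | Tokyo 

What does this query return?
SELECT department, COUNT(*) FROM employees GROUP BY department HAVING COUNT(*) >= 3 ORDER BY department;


Groups with count >= 3:
  Legal: 3 -> PASS
  Design: 2 -> filtered out
  Finance: 1 -> filtered out
  HR: 1 -> filtered out
  Marketing: 1 -> filtered out
  Research: 1 -> filtered out
  Sales: 1 -> filtered out


1 groups:
Legal, 3


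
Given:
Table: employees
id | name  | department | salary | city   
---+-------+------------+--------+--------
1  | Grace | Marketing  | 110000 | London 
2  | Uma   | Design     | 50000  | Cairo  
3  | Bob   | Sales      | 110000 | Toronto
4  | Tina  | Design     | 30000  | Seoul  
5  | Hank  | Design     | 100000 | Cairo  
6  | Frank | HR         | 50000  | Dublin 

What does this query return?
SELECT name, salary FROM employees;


Projecting columns: name, salary

6 rows:
Grace, 110000
Uma, 50000
Bob, 110000
Tina, 30000
Hank, 100000
Frank, 50000


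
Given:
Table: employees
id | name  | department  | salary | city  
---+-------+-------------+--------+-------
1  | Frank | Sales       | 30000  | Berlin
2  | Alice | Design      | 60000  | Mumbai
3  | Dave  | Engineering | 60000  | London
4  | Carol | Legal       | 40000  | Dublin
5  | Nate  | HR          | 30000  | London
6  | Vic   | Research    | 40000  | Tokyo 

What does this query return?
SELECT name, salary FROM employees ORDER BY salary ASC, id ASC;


Sorting by salary ASC, then id ASC for ties

6 rows:
Frank, 30000
Nate, 30000
Carol, 40000
Vic, 40000
Alice, 60000
Dave, 60000


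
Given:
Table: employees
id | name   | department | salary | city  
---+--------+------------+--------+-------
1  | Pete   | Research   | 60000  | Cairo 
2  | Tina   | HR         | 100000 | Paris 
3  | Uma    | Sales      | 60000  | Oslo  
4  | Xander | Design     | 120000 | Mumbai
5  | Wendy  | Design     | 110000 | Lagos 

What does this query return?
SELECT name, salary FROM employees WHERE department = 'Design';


Filtering: department = 'Design'
Matching rows: 2

2 rows:
Xander, 120000
Wendy, 110000


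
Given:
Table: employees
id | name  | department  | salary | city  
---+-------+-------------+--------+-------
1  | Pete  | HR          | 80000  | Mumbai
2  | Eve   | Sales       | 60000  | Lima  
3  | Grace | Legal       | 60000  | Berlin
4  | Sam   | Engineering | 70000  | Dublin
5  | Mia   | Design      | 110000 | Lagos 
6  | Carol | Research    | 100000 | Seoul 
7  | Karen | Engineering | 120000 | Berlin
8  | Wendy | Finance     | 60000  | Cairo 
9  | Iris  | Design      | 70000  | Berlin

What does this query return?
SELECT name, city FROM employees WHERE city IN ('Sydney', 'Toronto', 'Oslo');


Filtering: city IN ('Sydney', 'Toronto', 'Oslo')
Matching: 0 rows

Empty result set (0 rows)


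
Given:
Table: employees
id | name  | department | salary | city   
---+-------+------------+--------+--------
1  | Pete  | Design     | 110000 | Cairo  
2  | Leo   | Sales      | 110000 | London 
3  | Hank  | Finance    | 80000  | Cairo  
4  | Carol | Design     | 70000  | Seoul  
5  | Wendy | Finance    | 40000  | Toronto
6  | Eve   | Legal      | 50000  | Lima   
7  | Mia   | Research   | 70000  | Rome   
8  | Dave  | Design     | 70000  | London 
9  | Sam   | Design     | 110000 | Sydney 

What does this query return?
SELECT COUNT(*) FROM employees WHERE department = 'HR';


Counting rows where department = 'HR'


0


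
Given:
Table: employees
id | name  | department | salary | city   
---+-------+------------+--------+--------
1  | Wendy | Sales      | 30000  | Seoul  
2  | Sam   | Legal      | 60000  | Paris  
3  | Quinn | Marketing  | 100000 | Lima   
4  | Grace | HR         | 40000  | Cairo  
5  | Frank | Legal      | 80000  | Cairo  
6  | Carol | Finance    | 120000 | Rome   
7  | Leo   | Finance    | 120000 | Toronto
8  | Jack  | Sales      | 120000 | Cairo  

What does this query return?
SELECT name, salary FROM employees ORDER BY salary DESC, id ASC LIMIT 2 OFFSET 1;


Sort by salary DESC (id ASC tiebreak), then skip 1 and take 2
Rows 2 through 3

2 rows:
Leo, 120000
Jack, 120000


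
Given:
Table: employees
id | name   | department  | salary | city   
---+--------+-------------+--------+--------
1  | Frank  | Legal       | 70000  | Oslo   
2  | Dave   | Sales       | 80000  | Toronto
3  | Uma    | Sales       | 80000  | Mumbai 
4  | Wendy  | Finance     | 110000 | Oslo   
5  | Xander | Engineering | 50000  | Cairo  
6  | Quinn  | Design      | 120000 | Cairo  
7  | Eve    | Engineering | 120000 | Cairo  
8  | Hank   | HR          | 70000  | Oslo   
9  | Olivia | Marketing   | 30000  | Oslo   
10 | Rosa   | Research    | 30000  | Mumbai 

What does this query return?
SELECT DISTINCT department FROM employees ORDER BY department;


All 'department' values (row order): Legal, Sales, Sales, Finance, Engineering, Design, Engineering, HR, Marketing, Research
Removing duplicates leaves 8 unique value(s).

8 values:
Design
Engineering
Finance
HR
Legal
Marketing
Research
Sales
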